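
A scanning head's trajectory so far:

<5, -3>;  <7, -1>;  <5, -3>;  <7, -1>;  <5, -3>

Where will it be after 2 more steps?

The jumps are <+2, +2>, <-2, -2>, <+2, +2>, <-2, -2> — a geometric progression with ratio -1.
step 5: <5, -3> + <+2, +2> → <7, -1>
step 6: <7, -1> + <-2, -2> → <5, -3>

<5, -3>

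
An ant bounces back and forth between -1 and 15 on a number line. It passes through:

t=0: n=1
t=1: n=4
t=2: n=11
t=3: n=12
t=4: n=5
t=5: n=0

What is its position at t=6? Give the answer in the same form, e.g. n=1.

n=7

The value reflects between -1 and 15, moving 7 per step.
  step 6: 0 → 7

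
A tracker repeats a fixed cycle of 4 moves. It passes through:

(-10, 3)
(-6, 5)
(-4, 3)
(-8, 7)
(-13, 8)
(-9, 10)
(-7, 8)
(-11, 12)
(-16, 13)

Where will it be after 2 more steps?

Step-to-step displacements: (+4, +2), (+2, -2), (-4, +4), (-5, +1), (+4, +2), (+2, -2), (-4, +4), (-5, +1) — a repeating cycle of length 4.
step 9: apply (+4, +2) → (-12, 15)
step 10: apply (+2, -2) → (-10, 13)

(-10, 13)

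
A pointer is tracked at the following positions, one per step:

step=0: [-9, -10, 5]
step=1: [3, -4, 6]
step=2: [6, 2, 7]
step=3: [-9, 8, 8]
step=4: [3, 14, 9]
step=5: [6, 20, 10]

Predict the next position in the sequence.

[-9, 26, 11]

First: cycles through -9, 3, 6 every 3 steps. Step 6 lands at position 0 of the cycle → -9.
Second: linear, +6 per step → 26 at step 6.
Third: linear, +1 per step → 11 at step 6.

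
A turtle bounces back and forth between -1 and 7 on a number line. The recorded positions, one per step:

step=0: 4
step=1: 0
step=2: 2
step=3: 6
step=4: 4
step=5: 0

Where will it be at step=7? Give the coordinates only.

6

The value travels 4 per step and bounces off the walls at -1 and 7.
  step 6: 0 → 2
  step 7: 2 → 6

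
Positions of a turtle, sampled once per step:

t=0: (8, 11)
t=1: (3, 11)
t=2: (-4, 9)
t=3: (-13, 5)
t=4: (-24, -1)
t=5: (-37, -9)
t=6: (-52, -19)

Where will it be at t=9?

(-109, -61)

First differences are (-5, +0), (-7, -2), (-9, -4), (-11, -6), (-13, -8), (-15, -10); their common second difference is (-2, -2) (constant acceleration).
step 7: (-52, -19) + (-17, -12) → (-69, -31)
step 8: (-69, -31) + (-19, -14) → (-88, -45)
step 9: (-88, -45) + (-21, -16) → (-109, -61)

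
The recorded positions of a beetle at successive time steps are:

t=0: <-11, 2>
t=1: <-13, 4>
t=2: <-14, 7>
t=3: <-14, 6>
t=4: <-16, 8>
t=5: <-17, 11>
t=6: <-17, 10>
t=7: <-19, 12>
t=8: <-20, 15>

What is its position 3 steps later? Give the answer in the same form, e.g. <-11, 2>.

Step-to-step displacements: <-2, +2>, <-1, +3>, <+0, -1>, <-2, +2>, <-1, +3>, <+0, -1>, <-2, +2>, <-1, +3> — a repeating cycle of length 3.
step 9: apply <+0, -1> → <-20, 14>
step 10: apply <-2, +2> → <-22, 16>
step 11: apply <-1, +3> → <-23, 19>

<-23, 19>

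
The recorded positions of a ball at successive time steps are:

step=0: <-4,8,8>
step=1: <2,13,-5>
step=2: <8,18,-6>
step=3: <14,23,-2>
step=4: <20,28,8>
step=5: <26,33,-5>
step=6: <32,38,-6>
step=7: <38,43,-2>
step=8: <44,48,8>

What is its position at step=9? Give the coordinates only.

First: linear, +6 per step → 50 at step 9.
Second: linear, +5 per step → 53 at step 9.
Third: cycles through 8, -5, -6, -2 every 4 steps. Step 9 lands at position 1 of the cycle → -5.

<50,53,-5>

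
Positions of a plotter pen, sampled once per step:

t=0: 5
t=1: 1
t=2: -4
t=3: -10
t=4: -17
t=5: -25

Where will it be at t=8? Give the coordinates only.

-55

First differences are -4, -5, -6, -7, -8; their common second difference is -1 (constant acceleration).
step 6: -25 − 9 → -34
step 7: -34 − 10 → -44
step 8: -44 − 11 → -55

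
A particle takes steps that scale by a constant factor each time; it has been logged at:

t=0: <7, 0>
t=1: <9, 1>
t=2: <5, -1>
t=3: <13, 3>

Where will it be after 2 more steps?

Step-to-step displacements: <+2, +1>, <-4, -2>, <+8, +4>; each is -2× the previous.
step 4: <13, 3> + <-16, -8> → <-3, -5>
step 5: <-3, -5> + <+32, +16> → <29, 11>

<29, 11>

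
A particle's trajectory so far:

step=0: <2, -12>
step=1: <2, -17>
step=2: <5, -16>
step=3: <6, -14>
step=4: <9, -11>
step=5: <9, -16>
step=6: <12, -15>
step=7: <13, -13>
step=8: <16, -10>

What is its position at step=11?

Step-to-step displacements: <+0, -5>, <+3, +1>, <+1, +2>, <+3, +3>, <+0, -5>, <+3, +1>, <+1, +2>, <+3, +3> — a repeating cycle of length 4.
step 9: apply <+0, -5> → <16, -15>
step 10: apply <+3, +1> → <19, -14>
step 11: apply <+1, +2> → <20, -12>

<20, -12>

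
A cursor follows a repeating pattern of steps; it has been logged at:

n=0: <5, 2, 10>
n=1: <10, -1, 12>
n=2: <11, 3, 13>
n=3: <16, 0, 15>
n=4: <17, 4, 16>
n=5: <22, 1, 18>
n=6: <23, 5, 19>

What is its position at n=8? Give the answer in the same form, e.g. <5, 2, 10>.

Differencing gives <+5, -3, +2>, <+1, +4, +1>, <+5, -3, +2>, <+1, +4, +1>, <+5, -3, +2>, <+1, +4, +1>. This is the pattern <+5, -3, +2>, <+1, +4, +1> repeated.
step 7: apply <+5, -3, +2> → <28, 2, 21>
step 8: apply <+1, +4, +1> → <29, 6, 22>

<29, 6, 22>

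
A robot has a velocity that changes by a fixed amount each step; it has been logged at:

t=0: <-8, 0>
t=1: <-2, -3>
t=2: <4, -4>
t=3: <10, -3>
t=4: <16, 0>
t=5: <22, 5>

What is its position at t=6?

Taking differences between consecutive positions: <+6, -3>, <+6, -1>, <+6, +1>, <+6, +3>, <+6, +5>. These grow by <+0, +2> each step.
step 6: <22, 5> + <+6, +7> → <28, 12>

<28, 12>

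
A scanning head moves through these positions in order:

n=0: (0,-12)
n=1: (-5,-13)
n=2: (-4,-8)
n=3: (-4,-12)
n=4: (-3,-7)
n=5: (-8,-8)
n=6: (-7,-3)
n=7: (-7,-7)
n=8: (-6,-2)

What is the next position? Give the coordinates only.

Differencing gives (-5,-1), (+1,+5), (+0,-4), (+1,+5), (-5,-1), (+1,+5), (+0,-4), (+1,+5). This is the pattern (-5,-1), (+1,+5), (+0,-4), (+1,+5) repeated.
step 9: apply (-5,-1) → (-11,-3)

(-11,-3)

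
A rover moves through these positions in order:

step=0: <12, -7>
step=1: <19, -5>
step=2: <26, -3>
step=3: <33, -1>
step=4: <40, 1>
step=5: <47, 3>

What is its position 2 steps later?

The position changes by <+7, +2> every step.
step 6: <47, 3> + <+7, +2> → <54, 5>
step 7: <54, 5> + <+7, +2> → <61, 7>

<61, 7>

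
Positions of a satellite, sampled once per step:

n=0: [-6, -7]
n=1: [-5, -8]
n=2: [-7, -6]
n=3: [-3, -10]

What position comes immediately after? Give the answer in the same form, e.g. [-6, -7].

[-11, -2]

Step-to-step displacements: [+1, -1], [-2, +2], [+4, -4]; each is -2× the previous.
step 4: [-3, -10] + [-8, +8] → [-11, -2]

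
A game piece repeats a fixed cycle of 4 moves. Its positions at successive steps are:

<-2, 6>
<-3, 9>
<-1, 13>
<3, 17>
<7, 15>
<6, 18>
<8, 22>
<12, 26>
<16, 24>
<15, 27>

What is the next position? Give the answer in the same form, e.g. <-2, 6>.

<17, 31>

Differencing gives <-1, +3>, <+2, +4>, <+4, +4>, <+4, -2>, <-1, +3>, <+2, +4>, <+4, +4>, <+4, -2>, <-1, +3>. This is the pattern <-1, +3>, <+2, +4>, <+4, +4>, <+4, -2> repeated.
step 10: apply <+2, +4> → <17, 31>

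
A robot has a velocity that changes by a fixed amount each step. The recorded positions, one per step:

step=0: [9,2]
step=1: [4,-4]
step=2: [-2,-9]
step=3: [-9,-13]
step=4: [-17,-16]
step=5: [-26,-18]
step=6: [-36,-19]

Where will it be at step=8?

[-59,-18]

Successive displacements: [-5,-6], [-6,-5], [-7,-4], [-8,-3], [-9,-2], [-10,-1] — each changes by [-1,+1].
step 7: [-36,-19] + [-11,+0] → [-47,-19]
step 8: [-47,-19] + [-12,+1] → [-59,-18]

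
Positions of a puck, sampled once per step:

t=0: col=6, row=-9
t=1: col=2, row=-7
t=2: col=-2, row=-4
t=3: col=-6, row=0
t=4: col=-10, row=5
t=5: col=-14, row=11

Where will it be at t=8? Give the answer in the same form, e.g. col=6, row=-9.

col=-26, row=35

First differences are (-4, +2), (-4, +3), (-4, +4), (-4, +5), (-4, +6); their common second difference is (+0, +1) (constant acceleration).
step 6: col=-14, row=11 + (-4, +7) → col=-18, row=18
step 7: col=-18, row=18 + (-4, +8) → col=-22, row=26
step 8: col=-22, row=26 + (-4, +9) → col=-26, row=35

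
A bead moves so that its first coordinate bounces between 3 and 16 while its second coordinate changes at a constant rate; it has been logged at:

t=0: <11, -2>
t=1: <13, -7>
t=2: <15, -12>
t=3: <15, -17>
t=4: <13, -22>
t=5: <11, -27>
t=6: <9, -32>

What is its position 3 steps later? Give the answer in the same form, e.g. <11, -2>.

<3, -47>

The first coordinate reflects between 3 and 16, moving 2 per step.
  step 7: 9 → 7
  step 8: 7 → 5
  step 9: 5 → 3
The second coordinate changes by -5 each step: at step 9 it is -47.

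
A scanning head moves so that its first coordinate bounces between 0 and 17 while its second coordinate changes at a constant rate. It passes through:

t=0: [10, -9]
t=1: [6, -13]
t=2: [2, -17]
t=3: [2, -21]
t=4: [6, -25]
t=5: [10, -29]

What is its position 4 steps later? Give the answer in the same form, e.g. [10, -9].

[8, -45]

The first coordinate reflects between 0 and 17, moving 4 per step.
  step 6: 10 → 14
  step 7: 14 → 16
  step 8: 16 → 12
  step 9: 12 → 8
The second coordinate changes by -4 each step: at step 9 it is -45.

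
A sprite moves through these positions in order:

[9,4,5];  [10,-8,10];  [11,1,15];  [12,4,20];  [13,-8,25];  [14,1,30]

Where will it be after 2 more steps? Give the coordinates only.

First: linear, +1 per step → 16 at step 7.
Second: cycles through 4, -8, 1 every 3 steps. Step 7 lands at position 1 of the cycle → -8.
Third: linear, +5 per step → 40 at step 7.

[16,-8,40]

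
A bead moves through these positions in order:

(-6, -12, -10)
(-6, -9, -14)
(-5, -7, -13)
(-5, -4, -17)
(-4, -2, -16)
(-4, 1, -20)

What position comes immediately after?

(-3, 3, -19)

The moves between consecutive positions are (+0, +3, -4), (+1, +2, +1), (+0, +3, -4), (+1, +2, +1), (+0, +3, -4); they repeat the 2-cycle [(+0, +3, -4), (+1, +2, +1)].
step 6: apply (+1, +2, +1) → (-3, 3, -19)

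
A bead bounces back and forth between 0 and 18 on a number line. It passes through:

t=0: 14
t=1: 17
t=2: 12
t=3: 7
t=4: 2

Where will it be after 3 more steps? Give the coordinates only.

The value reflects between 0 and 18, moving 5 per step.
  step 5: 2 → 3
  step 6: 3 → 8
  step 7: 8 → 13

13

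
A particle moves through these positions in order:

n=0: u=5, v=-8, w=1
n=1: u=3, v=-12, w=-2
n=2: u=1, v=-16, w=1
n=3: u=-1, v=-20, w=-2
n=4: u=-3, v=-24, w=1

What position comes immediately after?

u=-5, v=-28, w=-2

The moves between consecutive positions are (-2, -4, -3), (-2, -4, +3), (-2, -4, -3), (-2, -4, +3); they repeat the 2-cycle [(-2, -4, -3), (-2, -4, +3)].
step 5: apply (-2, -4, -3) → u=-5, v=-28, w=-2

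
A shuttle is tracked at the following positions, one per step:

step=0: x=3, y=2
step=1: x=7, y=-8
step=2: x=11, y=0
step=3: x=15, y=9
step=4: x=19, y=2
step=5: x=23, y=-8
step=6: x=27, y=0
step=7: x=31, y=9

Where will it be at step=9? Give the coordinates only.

x=39, y=-8

X: linear, +4 per step → 39 at step 9.
Y: cycles through 2, -8, 0, 9 every 4 steps. Step 9 lands at position 1 of the cycle → -8.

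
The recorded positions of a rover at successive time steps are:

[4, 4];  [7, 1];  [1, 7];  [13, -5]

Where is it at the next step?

[-11, 19]

Consecutive displacements [+3, -3], [-6, +6], [+12, -12] scale by a factor of -2 each step.
step 4: [13, -5] + [-24, +24] → [-11, 19]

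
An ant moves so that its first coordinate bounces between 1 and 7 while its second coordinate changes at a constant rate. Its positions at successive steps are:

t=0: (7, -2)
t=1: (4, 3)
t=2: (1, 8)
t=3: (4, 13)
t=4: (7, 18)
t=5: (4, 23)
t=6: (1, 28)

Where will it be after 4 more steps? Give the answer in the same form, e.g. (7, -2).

The first coordinate travels 3 per step and bounces off the walls at 1 and 7.
  step 7: 1 → 4
  step 8: 4 → 7
  step 9: 7 → 4
  step 10: 4 → 1
The second coordinate changes by +5 each step: at step 10 it is 48.

(1, 48)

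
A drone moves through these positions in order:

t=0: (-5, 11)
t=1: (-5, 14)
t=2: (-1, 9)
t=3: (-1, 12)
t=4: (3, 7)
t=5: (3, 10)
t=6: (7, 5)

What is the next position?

(7, 8)

Step-to-step displacements: (+0, +3), (+4, -5), (+0, +3), (+4, -5), (+0, +3), (+4, -5) — a repeating cycle of length 2.
step 7: apply (+0, +3) → (7, 8)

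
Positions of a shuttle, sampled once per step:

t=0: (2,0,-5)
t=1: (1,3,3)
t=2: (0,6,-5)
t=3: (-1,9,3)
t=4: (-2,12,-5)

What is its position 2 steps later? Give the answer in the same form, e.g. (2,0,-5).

First: linear, -1 per step → -4 at step 6.
Second: linear, +3 per step → 18 at step 6.
Third: cycles through -5, 3 every 2 steps. Step 6 lands at position 0 of the cycle → -5.

(-4,18,-5)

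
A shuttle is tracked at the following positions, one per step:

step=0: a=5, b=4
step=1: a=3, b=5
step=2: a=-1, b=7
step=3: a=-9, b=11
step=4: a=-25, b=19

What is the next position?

Consecutive displacements (-2,+1), (-4,+2), (-8,+4), (-16,+8) scale by a factor of 2 each step.
step 5: a=-25, b=19 + (-32,+16) → a=-57, b=35

a=-57, b=35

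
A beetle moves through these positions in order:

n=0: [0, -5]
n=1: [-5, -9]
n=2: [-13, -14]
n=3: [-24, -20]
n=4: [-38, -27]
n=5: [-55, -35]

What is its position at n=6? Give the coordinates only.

[-75, -44]

First differences are [-5, -4], [-8, -5], [-11, -6], [-14, -7], [-17, -8]; their common second difference is [-3, -1] (constant acceleration).
step 6: [-55, -35] + [-20, -9] → [-75, -44]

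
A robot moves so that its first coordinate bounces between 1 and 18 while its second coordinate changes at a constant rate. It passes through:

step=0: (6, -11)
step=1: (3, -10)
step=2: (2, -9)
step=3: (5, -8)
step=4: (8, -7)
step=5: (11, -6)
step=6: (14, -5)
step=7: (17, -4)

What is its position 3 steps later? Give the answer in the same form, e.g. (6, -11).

(10, -1)

The first coordinate travels 3 per step and bounces off the walls at 1 and 18.
  step 8: 17 → 16
  step 9: 16 → 13
  step 10: 13 → 10
The second coordinate changes by +1 each step: at step 10 it is -1.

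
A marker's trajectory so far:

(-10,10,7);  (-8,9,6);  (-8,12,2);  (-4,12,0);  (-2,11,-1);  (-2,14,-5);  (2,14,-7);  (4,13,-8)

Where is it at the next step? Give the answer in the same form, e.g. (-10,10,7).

The moves between consecutive positions are (+2,-1,-1), (+0,+3,-4), (+4,+0,-2), (+2,-1,-1), (+0,+3,-4), (+4,+0,-2), (+2,-1,-1); they repeat the 3-cycle [(+2,-1,-1), (+0,+3,-4), (+4,+0,-2)].
step 8: apply (+0,+3,-4) → (4,16,-12)

(4,16,-12)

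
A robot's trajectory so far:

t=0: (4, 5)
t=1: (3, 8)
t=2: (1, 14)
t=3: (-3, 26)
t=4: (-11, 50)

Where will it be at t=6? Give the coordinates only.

Consecutive displacements (-1, +3), (-2, +6), (-4, +12), (-8, +24) scale by a factor of 2 each step.
step 5: (-11, 50) + (-16, +48) → (-27, 98)
step 6: (-27, 98) + (-32, +96) → (-59, 194)

(-59, 194)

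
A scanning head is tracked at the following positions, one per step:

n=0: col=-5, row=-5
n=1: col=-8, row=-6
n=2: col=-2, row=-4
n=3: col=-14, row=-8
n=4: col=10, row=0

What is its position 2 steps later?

Consecutive displacements (-3, -1), (+6, +2), (-12, -4), (+24, +8) scale by a factor of -2 each step.
step 5: col=10, row=0 + (-48, -16) → col=-38, row=-16
step 6: col=-38, row=-16 + (+96, +32) → col=58, row=16

col=58, row=16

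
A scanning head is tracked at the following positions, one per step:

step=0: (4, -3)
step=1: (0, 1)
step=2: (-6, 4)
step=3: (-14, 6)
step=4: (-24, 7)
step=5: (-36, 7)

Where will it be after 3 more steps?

Successive displacements: (-4, +4), (-6, +3), (-8, +2), (-10, +1), (-12, +0) — each changes by (-2, -1).
step 6: (-36, 7) + (-14, -1) → (-50, 6)
step 7: (-50, 6) + (-16, -2) → (-66, 4)
step 8: (-66, 4) + (-18, -3) → (-84, 1)

(-84, 1)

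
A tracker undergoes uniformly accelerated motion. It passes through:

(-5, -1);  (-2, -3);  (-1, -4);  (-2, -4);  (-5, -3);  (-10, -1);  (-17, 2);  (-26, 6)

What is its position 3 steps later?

Successive displacements: (+3, -2), (+1, -1), (-1, +0), (-3, +1), (-5, +2), (-7, +3), (-9, +4) — each changes by (-2, +1).
step 8: (-26, 6) + (-11, +5) → (-37, 11)
step 9: (-37, 11) + (-13, +6) → (-50, 17)
step 10: (-50, 17) + (-15, +7) → (-65, 24)

(-65, 24)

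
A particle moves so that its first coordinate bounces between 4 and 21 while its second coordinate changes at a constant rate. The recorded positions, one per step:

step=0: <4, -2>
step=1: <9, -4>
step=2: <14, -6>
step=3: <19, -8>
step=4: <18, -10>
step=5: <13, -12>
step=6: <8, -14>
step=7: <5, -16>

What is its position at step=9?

The first coordinate reflects between 4 and 21, moving 5 per step.
  step 8: 5 → 10
  step 9: 10 → 15
The second coordinate changes by -2 each step: at step 9 it is -20.

<15, -20>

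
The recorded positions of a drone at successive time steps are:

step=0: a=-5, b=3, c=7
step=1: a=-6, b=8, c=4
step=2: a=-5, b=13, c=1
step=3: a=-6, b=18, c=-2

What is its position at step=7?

a=-6, b=38, c=-14

A: cycles through -5, -6 every 2 steps. Step 7 lands at position 1 of the cycle → -6.
B: linear, +5 per step → 38 at step 7.
C: linear, -3 per step → -14 at step 7.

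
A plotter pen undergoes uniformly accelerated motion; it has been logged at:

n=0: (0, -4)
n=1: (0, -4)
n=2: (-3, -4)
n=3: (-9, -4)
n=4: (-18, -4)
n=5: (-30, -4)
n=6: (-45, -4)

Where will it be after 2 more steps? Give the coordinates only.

Taking differences between consecutive positions: (+0, +0), (-3, +0), (-6, +0), (-9, +0), (-12, +0), (-15, +0). These grow by (-3, +0) each step.
step 7: (-45, -4) + (-18, +0) → (-63, -4)
step 8: (-63, -4) + (-21, +0) → (-84, -4)

(-84, -4)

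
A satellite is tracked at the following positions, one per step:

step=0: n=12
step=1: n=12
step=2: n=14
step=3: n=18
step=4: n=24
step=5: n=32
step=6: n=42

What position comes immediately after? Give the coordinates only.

First differences are +0, +2, +4, +6, +8, +10; their common second difference is +2 (constant acceleration).
step 7: 42 + 12 → n=54

n=54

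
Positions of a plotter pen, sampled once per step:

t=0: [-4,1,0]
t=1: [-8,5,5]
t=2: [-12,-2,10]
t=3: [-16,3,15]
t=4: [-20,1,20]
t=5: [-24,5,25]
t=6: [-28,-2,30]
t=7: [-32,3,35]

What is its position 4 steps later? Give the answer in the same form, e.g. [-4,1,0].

The first coordinate changes by -4 each step, so at step 11 it is -4 + 11·(-4) = -48.
The second coordinate repeats the cycle [1, 5, -2, 3] with period 4; step 11 mod 4 = 3, giving 3.
The third coordinate changes by +5 each step, so at step 11 it is 0 + 11·(5) = 55.

[-48,3,55]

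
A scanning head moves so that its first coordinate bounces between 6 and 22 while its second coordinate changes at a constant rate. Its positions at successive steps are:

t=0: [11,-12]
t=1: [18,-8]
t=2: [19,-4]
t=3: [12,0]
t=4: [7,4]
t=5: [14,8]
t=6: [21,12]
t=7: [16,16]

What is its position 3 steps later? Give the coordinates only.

The first coordinate travels 7 per step and bounces off the walls at 6 and 22.
  step 8: 16 → 9
  step 9: 9 → 10
  step 10: 10 → 17
The second coordinate changes by +4 each step: at step 10 it is 28.

[17,28]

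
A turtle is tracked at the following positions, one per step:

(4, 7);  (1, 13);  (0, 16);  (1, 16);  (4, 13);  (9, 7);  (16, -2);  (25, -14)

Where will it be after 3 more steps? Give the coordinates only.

Taking differences between consecutive positions: (-3, +6), (-1, +3), (+1, +0), (+3, -3), (+5, -6), (+7, -9), (+9, -12). These grow by (+2, -3) each step.
step 8: (25, -14) + (+11, -15) → (36, -29)
step 9: (36, -29) + (+13, -18) → (49, -47)
step 10: (49, -47) + (+15, -21) → (64, -68)

(64, -68)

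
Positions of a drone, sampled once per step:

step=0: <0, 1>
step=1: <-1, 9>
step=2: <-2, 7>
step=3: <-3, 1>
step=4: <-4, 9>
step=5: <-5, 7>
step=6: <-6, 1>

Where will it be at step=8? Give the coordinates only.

First: linear, -1 per step → -8 at step 8.
Second: cycles through 1, 9, 7 every 3 steps. Step 8 lands at position 2 of the cycle → 7.

<-8, 7>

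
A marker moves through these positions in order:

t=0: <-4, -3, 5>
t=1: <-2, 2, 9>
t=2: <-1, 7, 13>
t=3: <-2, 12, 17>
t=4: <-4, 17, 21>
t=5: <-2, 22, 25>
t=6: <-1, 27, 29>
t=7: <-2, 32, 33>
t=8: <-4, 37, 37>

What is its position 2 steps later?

<-1, 47, 45>

The first coordinate repeats the cycle [-4, -2, -1, -2] with period 4; step 10 mod 4 = 2, giving -1.
The second coordinate changes by +5 each step, so at step 10 it is -3 + 10·(5) = 47.
The third coordinate changes by +4 each step, so at step 10 it is 5 + 10·(4) = 45.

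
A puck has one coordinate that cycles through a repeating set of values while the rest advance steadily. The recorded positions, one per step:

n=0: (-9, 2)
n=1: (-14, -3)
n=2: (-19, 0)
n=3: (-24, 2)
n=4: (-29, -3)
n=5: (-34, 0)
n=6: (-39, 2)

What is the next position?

The first coordinate changes by -5 each step, so at step 7 it is -9 + 7·(-5) = -44.
The second coordinate repeats the cycle [2, -3, 0] with period 3; step 7 mod 3 = 1, giving -3.

(-44, -3)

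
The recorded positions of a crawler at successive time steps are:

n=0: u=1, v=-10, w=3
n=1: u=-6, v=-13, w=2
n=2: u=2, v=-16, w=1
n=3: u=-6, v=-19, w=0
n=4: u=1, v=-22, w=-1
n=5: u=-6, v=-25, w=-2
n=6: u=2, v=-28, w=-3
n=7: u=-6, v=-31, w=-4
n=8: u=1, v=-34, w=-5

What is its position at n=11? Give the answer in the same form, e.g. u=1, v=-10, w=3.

The u coordinate repeats the cycle [1, -6, 2, -6] with period 4; step 11 mod 4 = 3, giving -6.
The v coordinate changes by -3 each step, so at step 11 it is -10 + 11·(-3) = -43.
The w coordinate changes by -1 each step, so at step 11 it is 3 + 11·(-1) = -8.

u=-6, v=-43, w=-8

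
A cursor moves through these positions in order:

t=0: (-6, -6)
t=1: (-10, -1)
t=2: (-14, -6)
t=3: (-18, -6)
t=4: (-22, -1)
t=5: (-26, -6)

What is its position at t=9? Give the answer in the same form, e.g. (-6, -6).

First: linear, -4 per step → -42 at step 9.
Second: cycles through -6, -1, -6 every 3 steps. Step 9 lands at position 0 of the cycle → -6.

(-42, -6)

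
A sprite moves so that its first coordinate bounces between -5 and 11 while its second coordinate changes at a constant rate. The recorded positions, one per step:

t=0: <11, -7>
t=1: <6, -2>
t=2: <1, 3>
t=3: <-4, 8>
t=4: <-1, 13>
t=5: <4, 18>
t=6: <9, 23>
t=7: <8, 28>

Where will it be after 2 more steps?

<-2, 38>

The first coordinate reflects between -5 and 11, moving 5 per step.
  step 8: 8 → 3
  step 9: 3 → -2
The second coordinate changes by +5 each step: at step 9 it is 38.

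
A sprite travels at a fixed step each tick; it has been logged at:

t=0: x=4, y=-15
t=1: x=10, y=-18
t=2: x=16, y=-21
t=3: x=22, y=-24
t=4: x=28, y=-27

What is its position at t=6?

x=40, y=-33

The position changes by (+6,-3) every step.
step 5: x=28, y=-27 + (+6,-3) → x=34, y=-30
step 6: x=34, y=-30 + (+6,-3) → x=40, y=-33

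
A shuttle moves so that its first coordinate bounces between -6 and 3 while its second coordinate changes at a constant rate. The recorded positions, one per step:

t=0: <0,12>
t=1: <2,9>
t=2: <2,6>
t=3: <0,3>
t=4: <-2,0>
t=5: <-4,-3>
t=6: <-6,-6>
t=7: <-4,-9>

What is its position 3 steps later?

<2,-18>

The first coordinate reflects between -6 and 3, moving 2 per step.
  step 8: -4 → -2
  step 9: -2 → 0
  step 10: 0 → 2
The second coordinate changes by -3 each step: at step 10 it is -18.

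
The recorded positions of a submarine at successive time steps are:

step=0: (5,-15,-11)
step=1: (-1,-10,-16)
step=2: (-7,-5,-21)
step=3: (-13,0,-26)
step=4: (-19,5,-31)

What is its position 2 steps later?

Constant displacement of (-6,+5,-5) per step.
step 5: (-19,5,-31) + (-6,+5,-5) → (-25,10,-36)
step 6: (-25,10,-36) + (-6,+5,-5) → (-31,15,-41)

(-31,15,-41)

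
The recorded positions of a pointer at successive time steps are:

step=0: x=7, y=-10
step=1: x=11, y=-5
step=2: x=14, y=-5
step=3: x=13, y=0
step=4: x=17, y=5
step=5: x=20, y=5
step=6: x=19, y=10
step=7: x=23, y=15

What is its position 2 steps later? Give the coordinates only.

The moves between consecutive positions are (+4, +5), (+3, +0), (-1, +5), (+4, +5), (+3, +0), (-1, +5), (+4, +5); they repeat the 3-cycle [(+4, +5), (+3, +0), (-1, +5)].
step 8: apply (+3, +0) → x=26, y=15
step 9: apply (-1, +5) → x=25, y=20

x=25, y=20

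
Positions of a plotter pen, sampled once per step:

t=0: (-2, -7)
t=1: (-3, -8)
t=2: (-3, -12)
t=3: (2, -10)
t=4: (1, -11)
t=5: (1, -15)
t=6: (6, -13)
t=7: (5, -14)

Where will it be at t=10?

(9, -17)

Differencing gives (-1, -1), (+0, -4), (+5, +2), (-1, -1), (+0, -4), (+5, +2), (-1, -1). This is the pattern (-1, -1), (+0, -4), (+5, +2) repeated.
step 8: apply (+0, -4) → (5, -18)
step 9: apply (+5, +2) → (10, -16)
step 10: apply (-1, -1) → (9, -17)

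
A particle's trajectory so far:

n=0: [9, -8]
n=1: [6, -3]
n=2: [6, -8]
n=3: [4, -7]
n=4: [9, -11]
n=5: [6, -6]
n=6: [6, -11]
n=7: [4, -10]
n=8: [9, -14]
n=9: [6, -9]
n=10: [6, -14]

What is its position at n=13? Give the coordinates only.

[6, -12]

Step-to-step displacements: [-3, +5], [+0, -5], [-2, +1], [+5, -4], [-3, +5], [+0, -5], [-2, +1], [+5, -4], [-3, +5], [+0, -5] — a repeating cycle of length 4.
step 11: apply [-2, +1] → [4, -13]
step 12: apply [+5, -4] → [9, -17]
step 13: apply [-3, +5] → [6, -12]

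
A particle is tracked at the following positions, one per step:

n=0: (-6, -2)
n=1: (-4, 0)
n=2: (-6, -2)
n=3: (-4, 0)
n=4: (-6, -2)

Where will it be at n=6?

(-6, -2)

Consecutive displacements (+2, +2), (-2, -2), (+2, +2), (-2, -2) scale by a factor of -1 each step.
step 5: (-6, -2) + (+2, +2) → (-4, 0)
step 6: (-4, 0) + (-2, -2) → (-6, -2)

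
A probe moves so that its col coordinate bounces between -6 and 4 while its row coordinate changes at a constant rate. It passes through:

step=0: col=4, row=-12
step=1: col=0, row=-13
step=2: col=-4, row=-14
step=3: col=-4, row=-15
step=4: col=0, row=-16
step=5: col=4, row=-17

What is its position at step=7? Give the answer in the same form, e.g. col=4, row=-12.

col=-4, row=-19

The col coordinate travels 4 per step and bounces off the walls at -6 and 4.
  step 6: 4 → 0
  step 7: 0 → -4
The row coordinate changes by -1 each step: at step 7 it is -19.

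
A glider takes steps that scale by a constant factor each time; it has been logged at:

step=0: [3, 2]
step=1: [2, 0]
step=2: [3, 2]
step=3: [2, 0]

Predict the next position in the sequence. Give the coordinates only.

The jumps are [-1, -2], [+1, +2], [-1, -2] — a geometric progression with ratio -1.
step 4: [2, 0] + [+1, +2] → [3, 2]

[3, 2]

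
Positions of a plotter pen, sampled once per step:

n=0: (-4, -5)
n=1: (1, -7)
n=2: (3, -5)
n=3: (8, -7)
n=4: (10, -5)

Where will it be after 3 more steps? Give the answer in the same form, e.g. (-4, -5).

Step-to-step displacements: (+5, -2), (+2, +2), (+5, -2), (+2, +2) — a repeating cycle of length 2.
step 5: apply (+5, -2) → (15, -7)
step 6: apply (+2, +2) → (17, -5)
step 7: apply (+5, -2) → (22, -7)

(22, -7)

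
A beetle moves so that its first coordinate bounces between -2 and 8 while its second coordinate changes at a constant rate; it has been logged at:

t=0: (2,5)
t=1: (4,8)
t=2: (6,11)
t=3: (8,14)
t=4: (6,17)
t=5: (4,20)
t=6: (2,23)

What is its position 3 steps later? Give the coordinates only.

The first coordinate travels 2 per step and bounces off the walls at -2 and 8.
  step 7: 2 → 0
  step 8: 0 → -2
  step 9: -2 → 0
The second coordinate changes by +3 each step: at step 9 it is 32.

(0,32)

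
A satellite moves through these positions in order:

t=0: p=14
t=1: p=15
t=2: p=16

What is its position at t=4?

p=18

Constant displacement of +1 per step.
step 3: 16 + 1 → p=17
step 4: 17 + 1 → p=18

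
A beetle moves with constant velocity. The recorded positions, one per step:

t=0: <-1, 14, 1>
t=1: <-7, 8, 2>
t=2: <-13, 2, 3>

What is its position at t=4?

<-25, -10, 5>

Constant displacement of <-6, -6, +1> per step.
step 3: <-13, 2, 3> + <-6, -6, +1> → <-19, -4, 4>
step 4: <-19, -4, 4> + <-6, -6, +1> → <-25, -10, 5>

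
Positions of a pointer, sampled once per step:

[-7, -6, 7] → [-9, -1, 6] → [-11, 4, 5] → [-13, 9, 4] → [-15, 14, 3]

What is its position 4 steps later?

The position changes by [-2, +5, -1] every step.
step 5: [-15, 14, 3] + [-2, +5, -1] → [-17, 19, 2]
step 6: [-17, 19, 2] + [-2, +5, -1] → [-19, 24, 1]
step 7: [-19, 24, 1] + [-2, +5, -1] → [-21, 29, 0]
step 8: [-21, 29, 0] + [-2, +5, -1] → [-23, 34, -1]

[-23, 34, -1]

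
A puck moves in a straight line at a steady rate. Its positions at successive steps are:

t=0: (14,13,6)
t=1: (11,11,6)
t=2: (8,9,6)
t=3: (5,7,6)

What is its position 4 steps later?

Constant displacement of (-3,-2,+0) per step.
step 4: (5,7,6) + (-3,-2,+0) → (2,5,6)
step 5: (2,5,6) + (-3,-2,+0) → (-1,3,6)
step 6: (-1,3,6) + (-3,-2,+0) → (-4,1,6)
step 7: (-4,1,6) + (-3,-2,+0) → (-7,-1,6)

(-7,-1,6)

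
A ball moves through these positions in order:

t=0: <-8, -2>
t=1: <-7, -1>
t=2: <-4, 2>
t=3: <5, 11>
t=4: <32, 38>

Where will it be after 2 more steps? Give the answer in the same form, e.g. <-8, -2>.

<356, 362>

Consecutive displacements <+1, +1>, <+3, +3>, <+9, +9>, <+27, +27> scale by a factor of 3 each step.
step 5: <32, 38> + <+81, +81> → <113, 119>
step 6: <113, 119> + <+243, +243> → <356, 362>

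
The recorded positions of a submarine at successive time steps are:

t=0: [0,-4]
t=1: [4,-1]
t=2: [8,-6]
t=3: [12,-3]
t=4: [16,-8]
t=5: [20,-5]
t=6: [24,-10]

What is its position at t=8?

[32,-12]

Step-to-step displacements: [+4,+3], [+4,-5], [+4,+3], [+4,-5], [+4,+3], [+4,-5] — a repeating cycle of length 2.
step 7: apply [+4,+3] → [28,-7]
step 8: apply [+4,-5] → [32,-12]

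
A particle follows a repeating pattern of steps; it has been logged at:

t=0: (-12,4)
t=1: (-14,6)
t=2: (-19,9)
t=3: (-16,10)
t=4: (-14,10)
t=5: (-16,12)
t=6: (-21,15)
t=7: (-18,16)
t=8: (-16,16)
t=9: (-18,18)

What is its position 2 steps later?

(-20,22)

Differencing gives (-2,+2), (-5,+3), (+3,+1), (+2,+0), (-2,+2), (-5,+3), (+3,+1), (+2,+0), (-2,+2). This is the pattern (-2,+2), (-5,+3), (+3,+1), (+2,+0) repeated.
step 10: apply (-5,+3) → (-23,21)
step 11: apply (+3,+1) → (-20,22)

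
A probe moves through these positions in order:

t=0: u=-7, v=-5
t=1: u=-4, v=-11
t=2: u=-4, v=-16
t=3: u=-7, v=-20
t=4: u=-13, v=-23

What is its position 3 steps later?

First differences are (+3,-6), (+0,-5), (-3,-4), (-6,-3); their common second difference is (-3,+1) (constant acceleration).
step 5: u=-13, v=-23 + (-9,-2) → u=-22, v=-25
step 6: u=-22, v=-25 + (-12,-1) → u=-34, v=-26
step 7: u=-34, v=-26 + (-15,+0) → u=-49, v=-26

u=-49, v=-26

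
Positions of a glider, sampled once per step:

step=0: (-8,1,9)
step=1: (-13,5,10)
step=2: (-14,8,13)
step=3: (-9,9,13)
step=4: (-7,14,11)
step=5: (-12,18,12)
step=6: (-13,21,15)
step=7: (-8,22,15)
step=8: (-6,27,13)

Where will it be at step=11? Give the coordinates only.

Differencing gives (-5,+4,+1), (-1,+3,+3), (+5,+1,+0), (+2,+5,-2), (-5,+4,+1), (-1,+3,+3), (+5,+1,+0), (+2,+5,-2). This is the pattern (-5,+4,+1), (-1,+3,+3), (+5,+1,+0), (+2,+5,-2) repeated.
step 9: apply (-5,+4,+1) → (-11,31,14)
step 10: apply (-1,+3,+3) → (-12,34,17)
step 11: apply (+5,+1,+0) → (-7,35,17)

(-7,35,17)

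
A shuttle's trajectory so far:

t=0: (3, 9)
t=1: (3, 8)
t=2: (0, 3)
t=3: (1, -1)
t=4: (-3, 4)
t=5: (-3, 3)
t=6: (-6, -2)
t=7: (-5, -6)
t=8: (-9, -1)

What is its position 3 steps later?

Step-to-step displacements: (+0, -1), (-3, -5), (+1, -4), (-4, +5), (+0, -1), (-3, -5), (+1, -4), (-4, +5) — a repeating cycle of length 4.
step 9: apply (+0, -1) → (-9, -2)
step 10: apply (-3, -5) → (-12, -7)
step 11: apply (+1, -4) → (-11, -11)

(-11, -11)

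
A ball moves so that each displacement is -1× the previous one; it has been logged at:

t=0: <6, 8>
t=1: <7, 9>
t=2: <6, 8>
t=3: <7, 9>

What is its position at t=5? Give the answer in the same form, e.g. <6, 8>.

<7, 9>

Step-to-step displacements: <+1, +1>, <-1, -1>, <+1, +1>; each is -1× the previous.
step 4: <7, 9> + <-1, -1> → <6, 8>
step 5: <6, 8> + <+1, +1> → <7, 9>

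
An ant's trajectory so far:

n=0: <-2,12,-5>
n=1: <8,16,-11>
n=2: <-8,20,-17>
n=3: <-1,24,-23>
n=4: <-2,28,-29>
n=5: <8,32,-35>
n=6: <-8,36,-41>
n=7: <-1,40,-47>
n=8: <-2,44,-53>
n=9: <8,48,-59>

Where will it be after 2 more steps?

The first coordinate repeats the cycle [-2, 8, -8, -1] with period 4; step 11 mod 4 = 3, giving -1.
The second coordinate changes by +4 each step, so at step 11 it is 12 + 11·(4) = 56.
The third coordinate changes by -6 each step, so at step 11 it is -5 + 11·(-6) = -71.

<-1,56,-71>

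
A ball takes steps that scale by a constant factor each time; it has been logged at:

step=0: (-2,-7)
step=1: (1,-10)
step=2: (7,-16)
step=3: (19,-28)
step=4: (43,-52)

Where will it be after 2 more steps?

(187,-196)

Consecutive displacements (+3,-3), (+6,-6), (+12,-12), (+24,-24) scale by a factor of 2 each step.
step 5: (43,-52) + (+48,-48) → (91,-100)
step 6: (91,-100) + (+96,-96) → (187,-196)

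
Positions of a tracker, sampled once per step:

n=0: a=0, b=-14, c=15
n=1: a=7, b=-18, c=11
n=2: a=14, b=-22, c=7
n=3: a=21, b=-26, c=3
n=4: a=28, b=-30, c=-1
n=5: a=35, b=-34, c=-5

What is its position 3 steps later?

a=56, b=-46, c=-17

The position changes by (+7,-4,-4) every step.
step 6: a=35, b=-34, c=-5 + (+7,-4,-4) → a=42, b=-38, c=-9
step 7: a=42, b=-38, c=-9 + (+7,-4,-4) → a=49, b=-42, c=-13
step 8: a=49, b=-42, c=-13 + (+7,-4,-4) → a=56, b=-46, c=-17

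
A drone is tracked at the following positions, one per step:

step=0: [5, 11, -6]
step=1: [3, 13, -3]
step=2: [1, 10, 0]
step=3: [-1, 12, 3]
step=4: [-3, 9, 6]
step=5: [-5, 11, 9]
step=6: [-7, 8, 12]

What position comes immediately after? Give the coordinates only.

The moves between consecutive positions are [-2, +2, +3], [-2, -3, +3], [-2, +2, +3], [-2, -3, +3], [-2, +2, +3], [-2, -3, +3]; they repeat the 2-cycle [[-2, +2, +3], [-2, -3, +3]].
step 7: apply [-2, +2, +3] → [-9, 10, 15]

[-9, 10, 15]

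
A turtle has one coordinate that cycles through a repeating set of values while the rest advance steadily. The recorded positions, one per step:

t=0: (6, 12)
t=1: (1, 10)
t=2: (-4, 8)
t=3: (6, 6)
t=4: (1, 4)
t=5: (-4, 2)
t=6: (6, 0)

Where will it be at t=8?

First: cycles through 6, 1, -4 every 3 steps. Step 8 lands at position 2 of the cycle → -4.
Second: linear, -2 per step → -4 at step 8.

(-4, -4)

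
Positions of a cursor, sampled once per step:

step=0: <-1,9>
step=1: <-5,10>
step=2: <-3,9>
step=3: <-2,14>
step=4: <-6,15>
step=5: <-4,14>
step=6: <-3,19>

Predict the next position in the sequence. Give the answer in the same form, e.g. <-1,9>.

<-7,20>

Step-to-step displacements: <-4,+1>, <+2,-1>, <+1,+5>, <-4,+1>, <+2,-1>, <+1,+5> — a repeating cycle of length 3.
step 7: apply <-4,+1> → <-7,20>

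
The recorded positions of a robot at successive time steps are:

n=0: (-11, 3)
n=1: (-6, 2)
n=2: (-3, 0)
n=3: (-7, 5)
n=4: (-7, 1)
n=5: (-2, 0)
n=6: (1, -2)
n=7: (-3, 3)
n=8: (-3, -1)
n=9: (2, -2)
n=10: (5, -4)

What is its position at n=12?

(1, -3)

Step-to-step displacements: (+5, -1), (+3, -2), (-4, +5), (+0, -4), (+5, -1), (+3, -2), (-4, +5), (+0, -4), (+5, -1), (+3, -2) — a repeating cycle of length 4.
step 11: apply (-4, +5) → (1, 1)
step 12: apply (+0, -4) → (1, -3)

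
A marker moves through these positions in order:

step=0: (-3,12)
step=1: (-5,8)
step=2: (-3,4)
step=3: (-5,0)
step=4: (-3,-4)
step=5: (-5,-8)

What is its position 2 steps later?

First: cycles through -3, -5 every 2 steps. Step 7 lands at position 1 of the cycle → -5.
Second: linear, -4 per step → -16 at step 7.

(-5,-16)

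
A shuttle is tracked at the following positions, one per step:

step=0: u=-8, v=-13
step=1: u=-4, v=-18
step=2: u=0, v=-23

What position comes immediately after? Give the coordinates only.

u=4, v=-28

Each step adds (+4, -5) to the position.
step 3: u=0, v=-23 + (+4, -5) → u=4, v=-28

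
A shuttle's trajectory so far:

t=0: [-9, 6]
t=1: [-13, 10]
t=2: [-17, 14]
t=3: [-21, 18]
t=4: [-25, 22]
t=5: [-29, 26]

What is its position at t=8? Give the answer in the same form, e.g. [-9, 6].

[-41, 38]

The position changes by [-4, +4] every step.
step 6: [-29, 26] + [-4, +4] → [-33, 30]
step 7: [-33, 30] + [-4, +4] → [-37, 34]
step 8: [-37, 34] + [-4, +4] → [-41, 38]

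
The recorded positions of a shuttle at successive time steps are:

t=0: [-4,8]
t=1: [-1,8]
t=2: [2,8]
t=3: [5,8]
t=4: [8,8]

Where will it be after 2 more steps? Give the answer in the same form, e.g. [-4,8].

Each step adds [+3,+0] to the position.
step 5: [8,8] + [+3,+0] → [11,8]
step 6: [11,8] + [+3,+0] → [14,8]

[14,8]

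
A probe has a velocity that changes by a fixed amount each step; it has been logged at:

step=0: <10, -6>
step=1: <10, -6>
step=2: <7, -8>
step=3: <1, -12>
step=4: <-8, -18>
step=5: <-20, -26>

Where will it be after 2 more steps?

Taking differences between consecutive positions: <+0, +0>, <-3, -2>, <-6, -4>, <-9, -6>, <-12, -8>. These grow by <-3, -2> each step.
step 6: <-20, -26> + <-15, -10> → <-35, -36>
step 7: <-35, -36> + <-18, -12> → <-53, -48>

<-53, -48>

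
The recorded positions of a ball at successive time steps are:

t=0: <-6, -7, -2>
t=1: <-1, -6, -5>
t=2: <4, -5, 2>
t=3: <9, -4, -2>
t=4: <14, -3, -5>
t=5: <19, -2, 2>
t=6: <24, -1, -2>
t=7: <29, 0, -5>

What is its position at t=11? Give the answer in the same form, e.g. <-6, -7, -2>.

<49, 4, 2>

The first coordinate changes by +5 each step, so at step 11 it is -6 + 11·(5) = 49.
The second coordinate changes by +1 each step, so at step 11 it is -7 + 11·(1) = 4.
The third coordinate repeats the cycle [-2, -5, 2] with period 3; step 11 mod 3 = 2, giving 2.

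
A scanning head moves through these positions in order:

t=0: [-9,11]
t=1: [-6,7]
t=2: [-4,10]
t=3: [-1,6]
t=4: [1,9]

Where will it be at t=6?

The moves between consecutive positions are [+3,-4], [+2,+3], [+3,-4], [+2,+3]; they repeat the 2-cycle [[+3,-4], [+2,+3]].
step 5: apply [+3,-4] → [4,5]
step 6: apply [+2,+3] → [6,8]

[6,8]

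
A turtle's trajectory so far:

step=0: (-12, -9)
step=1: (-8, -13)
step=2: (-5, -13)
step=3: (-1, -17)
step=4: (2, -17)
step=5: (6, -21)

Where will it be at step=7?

(13, -25)

Differencing gives (+4, -4), (+3, +0), (+4, -4), (+3, +0), (+4, -4). This is the pattern (+4, -4), (+3, +0) repeated.
step 6: apply (+3, +0) → (9, -21)
step 7: apply (+4, -4) → (13, -25)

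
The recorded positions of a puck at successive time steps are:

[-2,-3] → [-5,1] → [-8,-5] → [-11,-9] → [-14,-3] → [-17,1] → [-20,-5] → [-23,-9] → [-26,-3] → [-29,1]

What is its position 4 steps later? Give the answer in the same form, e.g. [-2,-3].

The first coordinate changes by -3 each step, so at step 13 it is -2 + 13·(-3) = -41.
The second coordinate repeats the cycle [-3, 1, -5, -9] with period 4; step 13 mod 4 = 1, giving 1.

[-41,1]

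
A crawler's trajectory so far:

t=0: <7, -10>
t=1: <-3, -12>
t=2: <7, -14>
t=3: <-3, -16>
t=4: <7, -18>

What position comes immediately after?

The first coordinate repeats the cycle [7, -3] with period 2; step 5 mod 2 = 1, giving -3.
The second coordinate changes by -2 each step, so at step 5 it is -10 + 5·(-2) = -20.

<-3, -20>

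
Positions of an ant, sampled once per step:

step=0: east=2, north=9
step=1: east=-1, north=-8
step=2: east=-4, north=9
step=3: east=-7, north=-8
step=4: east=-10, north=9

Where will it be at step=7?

East: linear, -3 per step → -19 at step 7.
North: cycles through 9, -8 every 2 steps. Step 7 lands at position 1 of the cycle → -8.

east=-19, north=-8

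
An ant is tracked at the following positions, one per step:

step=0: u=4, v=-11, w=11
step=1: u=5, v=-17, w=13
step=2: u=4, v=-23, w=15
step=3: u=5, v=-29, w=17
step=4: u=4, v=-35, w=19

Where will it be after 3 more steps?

The u coordinate repeats the cycle [4, 5] with period 2; step 7 mod 2 = 1, giving 5.
The v coordinate changes by -6 each step, so at step 7 it is -11 + 7·(-6) = -53.
The w coordinate changes by +2 each step, so at step 7 it is 11 + 7·(2) = 25.

u=5, v=-53, w=25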